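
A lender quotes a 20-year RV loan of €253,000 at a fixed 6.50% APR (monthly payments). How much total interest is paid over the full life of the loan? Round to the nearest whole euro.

At 6.50% the monthly rate is 0.0054167, so the payment is 253,000 × 0.0054167 / (1 − 1.0054167^−240) = €1,886.30.
Total paid = 240 × €1,886.30 = €452,712.00; interest = €452,712.00 − €253,000 = €199,712.00.

€199,712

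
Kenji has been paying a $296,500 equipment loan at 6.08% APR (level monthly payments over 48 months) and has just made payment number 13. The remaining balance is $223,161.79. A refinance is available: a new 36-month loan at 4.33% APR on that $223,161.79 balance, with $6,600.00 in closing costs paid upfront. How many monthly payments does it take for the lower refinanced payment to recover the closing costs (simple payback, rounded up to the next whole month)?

19 months

Current payment = 296,500 × 6.08%/12 / (1 − (1+0.0050667)^−48) = $6,974.19.
Refinanced payment = 223,161.79 × 0.0036083 / (1 − (1+0.0036083)^−36) = $6,621.44.
Monthly savings = $6,974.19 − $6,621.44 = $352.75.
Break-even = $6,600.00 / $352.75 = 18.71 → 19 months.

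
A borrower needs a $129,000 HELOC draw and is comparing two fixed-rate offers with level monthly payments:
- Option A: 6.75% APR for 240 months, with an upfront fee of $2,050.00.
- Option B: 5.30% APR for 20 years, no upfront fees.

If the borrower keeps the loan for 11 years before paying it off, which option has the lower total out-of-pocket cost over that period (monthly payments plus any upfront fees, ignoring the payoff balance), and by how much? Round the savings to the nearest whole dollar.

Option B by $16,306

Option A: monthly rate = 6.75%/12 = 0.0056250; payment = 129,000 × 0.0056250 / (1 − (1+0.0056250)^−240) = $980.87.
Option B: monthly rate = 5.3%/12 = 0.0044167; payment = 129,000 × 0.0044167 / (1 − (1+0.0044167)^−240) = $872.87.
Over 132 months: Option A costs 132 × $980.87 + $2,050.00 = $131,524.84; Option B costs 132 × $872.87 = $115,218.84.
Option B is cheaper by $131,524.84 − $115,218.84 = $16,306.00.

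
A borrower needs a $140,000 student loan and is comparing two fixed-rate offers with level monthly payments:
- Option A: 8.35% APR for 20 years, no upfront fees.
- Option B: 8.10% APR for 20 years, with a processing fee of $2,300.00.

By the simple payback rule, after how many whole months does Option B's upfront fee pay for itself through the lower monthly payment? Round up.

105 months

Option A: monthly rate = 8.35%/12 = 0.0069583; payment = 140,000 × 0.0069583 / (1 − (1+0.0069583)^−240) = $1,201.69.
Option B: at 8.10% the monthly rate is 0.0067500, so the payment is 140,000 × 0.0067500 / (1 − 1.0067500^−240) = $1,179.74.
Monthly savings = $1,201.69 − $1,179.74 = $21.95.
Break-even = $2,300.00 / $21.95 = 104.78 → 105 months.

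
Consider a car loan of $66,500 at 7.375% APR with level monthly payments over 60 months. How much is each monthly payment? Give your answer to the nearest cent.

At 7.375% the monthly rate is 0.0061458, so the payment is 66,500 × 0.0061458 / (1 − 1.0061458^−60) = $1,328.58.

$1,328.58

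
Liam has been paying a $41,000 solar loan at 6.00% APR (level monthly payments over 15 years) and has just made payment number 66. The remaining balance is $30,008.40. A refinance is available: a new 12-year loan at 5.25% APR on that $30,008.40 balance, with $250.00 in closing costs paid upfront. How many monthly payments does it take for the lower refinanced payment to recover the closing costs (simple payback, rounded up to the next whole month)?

Current payment = 41,000 × 6%/12 / (1 − (1+0.0050000)^−180) = $345.98.
Refinanced payment = 30,008.40 × 0.0043750 / (1 − (1+0.0043750)^−144) = $281.32.
Monthly savings = $345.98 − $281.32 = $64.66.
Break-even = $250.00 / $64.66 = 3.87 → 4 months.

4 months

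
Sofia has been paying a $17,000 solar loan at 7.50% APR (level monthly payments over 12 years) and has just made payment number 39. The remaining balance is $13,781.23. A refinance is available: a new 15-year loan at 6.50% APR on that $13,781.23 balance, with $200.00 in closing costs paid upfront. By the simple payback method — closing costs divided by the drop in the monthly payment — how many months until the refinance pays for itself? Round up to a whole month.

Current payment = 17,000 × 7.5%/12 / (1 − (1+0.0062500)^−144) = $179.39.
Refinanced payment = 13,781.23 × 0.0054167 / (1 − (1+0.0054167)^−180) = $120.05.
Monthly savings = $179.39 − $120.05 = $59.34.
Break-even = $200.00 / $59.34 = 3.37 → 4 months.

4 months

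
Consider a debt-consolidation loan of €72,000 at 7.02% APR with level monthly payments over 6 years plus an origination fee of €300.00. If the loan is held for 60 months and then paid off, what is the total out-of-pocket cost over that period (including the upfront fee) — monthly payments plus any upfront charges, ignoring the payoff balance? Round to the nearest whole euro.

Monthly rate = 7.02%/12 = 0.0058500; payment = 72,000 × 0.0058500 / (1 − (1+0.0058500)^−72) = €1,228.22.
Total outlay = 60 × €1,228.22 + €300.00 = €73,993.20.

€73,993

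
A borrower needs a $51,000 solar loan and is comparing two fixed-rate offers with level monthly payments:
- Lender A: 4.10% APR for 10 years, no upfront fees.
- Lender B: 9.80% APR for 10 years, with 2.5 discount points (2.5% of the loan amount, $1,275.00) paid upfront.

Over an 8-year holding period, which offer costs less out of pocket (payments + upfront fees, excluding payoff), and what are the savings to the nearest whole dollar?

Lender A by $15,632

Lender A: monthly rate = 4.1%/12 = 0.0034167; payment = 51,000 × 0.0034167 / (1 − (1+0.0034167)^−120) = $518.78.
Lender B: monthly rate = 9.8%/12 = 0.0081667; payment = 51,000 × 0.0081667 / (1 − (1+0.0081667)^−120) = $668.33.
Over 96 months: Lender A costs 96 × $518.78 = $49,802.88; Lender B costs 96 × $668.33 + $1,275.00 = $65,434.68.
Lender A is cheaper by $65,434.68 − $49,802.88 = $15,631.80.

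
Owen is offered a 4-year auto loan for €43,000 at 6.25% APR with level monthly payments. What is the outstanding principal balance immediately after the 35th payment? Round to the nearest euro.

With monthly rate i = 6.25%/12 = 0.0052083, the balance after k of n payments is P · [(1+i)^n − (1+i)^k] / [(1+i)^n − 1].
(1+0.0052083)^48 = 1.28319262 and (1+0.0052083)^35 = 1.19939659, so the balance is 43,000 × (1.28319262 − 1.19939659) / (1.28319262 − 1) = €12,723.60.

€12,724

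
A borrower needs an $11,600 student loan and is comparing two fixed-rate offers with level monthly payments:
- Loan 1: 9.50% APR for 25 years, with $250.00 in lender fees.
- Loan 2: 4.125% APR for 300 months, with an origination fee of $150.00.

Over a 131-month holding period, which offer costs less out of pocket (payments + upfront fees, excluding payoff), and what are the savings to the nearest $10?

Loan 1: at 9.50% the monthly rate is 0.0079167, so the payment is 11,600 × 0.0079167 / (1 − 1.0079167^−300) = $101.35.
Loan 2: monthly rate = 4.125%/12 = 0.0034375; payment = 11,600 × 0.0034375 / (1 − (1+0.0034375)^−300) = $62.03.
Over 131 months: Loan 1 costs 131 × $101.35 + $250.00 = $13,526.85; Loan 2 costs 131 × $62.03 + $150.00 = $8,275.93.
Loan 2 is cheaper by $13,526.85 − $8,275.93 = $5,250.92.

Loan 2 by $5,250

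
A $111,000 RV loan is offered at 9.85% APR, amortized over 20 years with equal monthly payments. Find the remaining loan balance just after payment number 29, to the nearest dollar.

With monthly rate i = 9.85%/12 = 0.0082083, the balance after k of n payments is P · [(1+i)^n − (1+i)^k] / [(1+i)^n − 1].
(1+0.0082083)^240 = 7.11324661 and (1+0.0082083)^29 = 1.26752986, so the balance is 111,000 × (7.11324661 − 1.26752986) / (7.11324661 − 1) = $106,142.38.

$106,142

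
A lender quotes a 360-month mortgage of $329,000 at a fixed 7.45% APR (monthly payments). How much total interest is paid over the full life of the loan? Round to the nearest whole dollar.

$495,098

At 7.45% the monthly rate is 0.0062083, so the payment is 329,000 × 0.0062083 / (1 − 1.0062083^−360) = $2,289.16.
Total paid = 360 × $2,289.16 = $824,097.60; interest = $824,097.60 − $329,000 = $495,097.60.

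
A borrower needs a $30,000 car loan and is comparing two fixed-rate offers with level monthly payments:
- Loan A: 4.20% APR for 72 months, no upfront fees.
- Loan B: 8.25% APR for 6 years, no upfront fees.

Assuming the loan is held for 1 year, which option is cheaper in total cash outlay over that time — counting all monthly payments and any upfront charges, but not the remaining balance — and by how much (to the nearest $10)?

Loan A: monthly rate = 4.2%/12 = 0.0035000; payment = 30,000 × 0.0035000 / (1 − (1+0.0035000)^−72) = $472.09.
Loan B: at 8.25% the monthly rate is 0.0068750, so the payment is 30,000 × 0.0068750 / (1 − 1.0068750^−72) = $529.67.
Over 12 months: Loan A costs 12 × $472.09 = $5,665.08; Loan B costs 12 × $529.67 = $6,356.04.
Loan A is cheaper by $6,356.04 − $5,665.08 = $690.96.

Loan A by $690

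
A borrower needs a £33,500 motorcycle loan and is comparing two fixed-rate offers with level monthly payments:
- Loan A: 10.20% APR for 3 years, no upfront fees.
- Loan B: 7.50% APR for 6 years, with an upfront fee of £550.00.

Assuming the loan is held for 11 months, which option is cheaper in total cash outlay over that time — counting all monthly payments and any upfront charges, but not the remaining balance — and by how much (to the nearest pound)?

Loan B by £5,004

Loan A: at 10.20% the monthly rate is 0.0085000, so the payment is 33,500 × 0.0085000 / (1 − 1.0085000^−36) = £1,084.10.
Loan B: at 7.50% the monthly rate is 0.0062500, so the payment is 33,500 × 0.0062500 / (1 − 1.0062500^−72) = £579.22.
Over 11 months: Loan A costs 11 × £1,084.10 = £11,925.10; Loan B costs 11 × £579.22 + £550.00 = £6,921.42.
Loan B is cheaper by £11,925.10 − £6,921.42 = £5,003.68.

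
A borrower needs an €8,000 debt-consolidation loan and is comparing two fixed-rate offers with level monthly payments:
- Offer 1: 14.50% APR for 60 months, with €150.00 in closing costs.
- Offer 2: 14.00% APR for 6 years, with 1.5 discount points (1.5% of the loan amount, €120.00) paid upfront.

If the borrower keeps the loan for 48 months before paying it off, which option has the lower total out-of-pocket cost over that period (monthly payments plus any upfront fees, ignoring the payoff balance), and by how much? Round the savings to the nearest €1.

Offer 2 by €1,152

Offer 1: at 14.50% the monthly rate is 0.0120833, so the payment is 8,000 × 0.0120833 / (1 − 1.0120833^−60) = €188.23.
Offer 2: monthly rate = 14%/12 = 0.0116667; payment = 8,000 × 0.0116667 / (1 − (1+0.0116667)^−72) = €164.85.
Over 48 months: Offer 1 costs 48 × €188.23 + €150.00 = €9,185.04; Offer 2 costs 48 × €164.85 + €120.00 = €8,032.80.
Offer 2 is cheaper by €9,185.04 − €8,032.80 = €1,152.24.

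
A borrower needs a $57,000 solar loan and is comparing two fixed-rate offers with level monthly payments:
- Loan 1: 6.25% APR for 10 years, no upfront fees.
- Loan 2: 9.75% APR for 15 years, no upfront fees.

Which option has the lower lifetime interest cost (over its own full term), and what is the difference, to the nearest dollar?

Loan 1 by $31,891

Loan 1: at 6.25% the monthly rate is 0.0052083, so the payment is 57,000 × 0.0052083 / (1 − 1.0052083^−120) = $640.00.
Total interest on Loan 1 = 120 × $640.00 − $57,000 = $19,800.00.
Loan 2: at 9.75% the monthly rate is 0.0081250, so the payment is 57,000 × 0.0081250 / (1 − 1.0081250^−180) = $603.84.
Total interest on Loan 2 = 180 × $603.84 − $57,000 = $51,691.20.
Loan 1 is lower by $31,891.20.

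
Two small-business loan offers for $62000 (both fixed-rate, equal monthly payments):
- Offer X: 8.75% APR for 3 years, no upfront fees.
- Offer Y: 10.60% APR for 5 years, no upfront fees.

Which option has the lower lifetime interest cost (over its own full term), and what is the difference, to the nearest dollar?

Offer X: at 8.75% the monthly rate is 0.0072917, so the payment is 62,000 × 0.0072917 / (1 − 1.0072917^−36) = $1,964.38.
Total interest on Offer X = 36 × $1,964.38 − $62,000 = $8,717.68.
Offer Y: monthly rate = 10.6%/12 = 0.0088333; payment = 62,000 × 0.0088333 / (1 − (1+0.0088333)^−60) = $1,335.70.
Total interest on Offer Y = 60 × $1,335.70 − $62,000 = $18,142.00.
Offer X is lower by $9,424.32.

Offer X by $9,424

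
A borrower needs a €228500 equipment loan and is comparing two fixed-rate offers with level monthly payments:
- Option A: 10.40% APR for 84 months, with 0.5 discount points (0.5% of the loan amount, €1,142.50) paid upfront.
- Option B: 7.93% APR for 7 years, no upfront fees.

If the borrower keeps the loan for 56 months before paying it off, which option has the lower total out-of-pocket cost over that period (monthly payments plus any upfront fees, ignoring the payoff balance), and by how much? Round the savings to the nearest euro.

Option A: at 10.40% the monthly rate is 0.0086667, so the payment is 228,500 × 0.0086667 / (1 − 1.0086667^−84) = €3,840.76.
Option B: monthly rate = 7.93%/12 = 0.0066083; payment = 228,500 × 0.0066083 / (1 − (1+0.0066083)^−84) = €3,553.49.
Over 56 months: Option A costs 56 × €3,840.76 + €1,142.50 = €216,225.06; Option B costs 56 × €3,553.49 = €198,995.44.
Option B is cheaper by €216,225.06 − €198,995.44 = €17,229.62.

Option B by €17,230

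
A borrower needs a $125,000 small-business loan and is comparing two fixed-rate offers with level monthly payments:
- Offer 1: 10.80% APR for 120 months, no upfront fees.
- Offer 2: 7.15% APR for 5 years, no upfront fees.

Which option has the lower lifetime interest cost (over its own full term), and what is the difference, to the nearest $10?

Offer 1: monthly rate = 10.8%/12 = 0.0090000; payment = 125,000 × 0.0090000 / (1 − (1+0.0090000)^−120) = $1,707.75.
Total interest on Offer 1 = 120 × $1,707.75 − $125,000 = $79,930.00.
Offer 2: at 7.15% the monthly rate is 0.0059583, so the payment is 125,000 × 0.0059583 / (1 − 1.0059583^−60) = $2,484.01.
Total interest on Offer 2 = 60 × $2,484.01 − $125,000 = $24,040.60.
Offer 2 is lower by $55,889.40.

Offer 2 by $55,890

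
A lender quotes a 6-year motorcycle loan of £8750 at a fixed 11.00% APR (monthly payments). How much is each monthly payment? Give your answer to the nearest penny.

£166.55

At 11.00% the monthly rate is 0.0091667, so the payment is 8,750 × 0.0091667 / (1 − 1.0091667^−72) = £166.55.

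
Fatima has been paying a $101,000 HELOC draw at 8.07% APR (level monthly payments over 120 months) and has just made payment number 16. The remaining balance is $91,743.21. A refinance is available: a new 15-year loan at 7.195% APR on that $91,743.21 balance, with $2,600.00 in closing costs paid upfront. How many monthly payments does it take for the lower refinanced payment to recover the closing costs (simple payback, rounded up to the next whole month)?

Current payment = 101,000 × 8.07%/12 / (1 − (1+0.0067250)^−120) = $1,229.15.
Refinanced payment = 91,743.21 × 0.0059958 / (1 − (1+0.0059958)^−180) = $834.65.
Monthly savings = $1,229.15 − $834.65 = $394.50.
Break-even = $2,600.00 / $394.50 = 6.59 → 7 months.

7 months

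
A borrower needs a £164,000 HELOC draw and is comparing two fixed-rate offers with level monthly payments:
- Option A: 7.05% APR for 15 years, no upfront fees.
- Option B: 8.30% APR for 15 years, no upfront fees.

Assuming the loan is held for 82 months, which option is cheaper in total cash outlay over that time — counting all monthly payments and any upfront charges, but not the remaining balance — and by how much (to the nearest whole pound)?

Option A: at 7.05% the monthly rate is 0.0058750, so the payment is 164,000 × 0.0058750 / (1 − 1.0058750^−180) = £1,478.67.
Option B: at 8.30% the monthly rate is 0.0069167, so the payment is 164,000 × 0.0069167 / (1 − 1.0069167^−180) = £1,595.80.
Over 82 months: Option A costs 82 × £1,478.67 = £121,250.94; Option B costs 82 × £1,595.80 = £130,855.60.
Option A is cheaper by £130,855.60 − £121,250.94 = £9,604.66.

Option A by £9,605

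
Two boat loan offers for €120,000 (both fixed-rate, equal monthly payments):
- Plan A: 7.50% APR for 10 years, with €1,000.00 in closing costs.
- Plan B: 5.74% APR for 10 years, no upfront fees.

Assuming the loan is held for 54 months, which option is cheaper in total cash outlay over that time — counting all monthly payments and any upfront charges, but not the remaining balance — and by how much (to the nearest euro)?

Plan B by €6,821

Plan A: at 7.50% the monthly rate is 0.0062500, so the payment is 120,000 × 0.0062500 / (1 − 1.0062500^−120) = €1,424.42.
Plan B: monthly rate = 5.74%/12 = 0.0047833; payment = 120,000 × 0.0047833 / (1 − (1+0.0047833)^−120) = €1,316.63.
Over 54 months: Plan A costs 54 × €1,424.42 + €1,000.00 = €77,918.68; Plan B costs 54 × €1,316.63 = €71,098.02.
Plan B is cheaper by €77,918.68 − €71,098.02 = €6,820.66.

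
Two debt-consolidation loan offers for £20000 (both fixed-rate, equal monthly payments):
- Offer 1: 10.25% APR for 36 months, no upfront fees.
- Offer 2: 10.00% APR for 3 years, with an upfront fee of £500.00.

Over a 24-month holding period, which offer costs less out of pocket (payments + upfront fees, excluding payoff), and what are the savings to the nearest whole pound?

Offer 1 by £444

Offer 1: monthly rate = 10.25%/12 = 0.0085417; payment = 20,000 × 0.0085417 / (1 − (1+0.0085417)^−36) = £647.69.
Offer 2: at 10.00% the monthly rate is 0.0083333, so the payment is 20,000 × 0.0083333 / (1 − 1.0083333^−36) = £645.34.
Over 24 months: Offer 1 costs 24 × £647.69 = £15,544.56; Offer 2 costs 24 × £645.34 + £500.00 = £15,988.16.
Offer 1 is cheaper by £15,988.16 − £15,544.56 = £443.60.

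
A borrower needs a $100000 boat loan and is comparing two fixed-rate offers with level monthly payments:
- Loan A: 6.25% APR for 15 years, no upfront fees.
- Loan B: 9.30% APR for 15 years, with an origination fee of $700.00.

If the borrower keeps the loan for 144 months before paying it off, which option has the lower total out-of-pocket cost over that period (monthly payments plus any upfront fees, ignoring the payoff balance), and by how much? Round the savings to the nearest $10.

Loan A: monthly rate = 6.25%/12 = 0.0052083; payment = 100,000 × 0.0052083 / (1 − (1+0.0052083)^−180) = $857.42.
Loan B: at 9.30% the monthly rate is 0.0077500, so the payment is 100,000 × 0.0077500 / (1 − 1.0077500^−180) = $1,032.19.
Over 144 months: Loan A costs 144 × $857.42 = $123,468.48; Loan B costs 144 × $1,032.19 + $700.00 = $149,335.36.
Loan A is cheaper by $149,335.36 − $123,468.48 = $25,866.88.

Loan A by $25,870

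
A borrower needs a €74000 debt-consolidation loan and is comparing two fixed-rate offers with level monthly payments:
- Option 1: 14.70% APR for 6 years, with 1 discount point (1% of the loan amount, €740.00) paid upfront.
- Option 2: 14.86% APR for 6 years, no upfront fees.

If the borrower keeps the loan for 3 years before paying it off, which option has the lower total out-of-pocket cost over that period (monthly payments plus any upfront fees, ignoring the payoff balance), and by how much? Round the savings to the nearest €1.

Option 1: at 14.70% the monthly rate is 0.0122500, so the payment is 74,000 × 0.0122500 / (1 − 1.0122500^−72) = €1,552.70.
Option 2: at 14.86% the monthly rate is 0.0123833, so the payment is 74,000 × 0.0123833 / (1 − 1.0123833^−72) = €1,559.11.
Over 36 months: Option 1 costs 36 × €1,552.70 + €740.00 = €56,637.20; Option 2 costs 36 × €1,559.11 = €56,127.96.
Option 2 is cheaper by €56,637.20 − €56,127.96 = €509.24.

Option 2 by €509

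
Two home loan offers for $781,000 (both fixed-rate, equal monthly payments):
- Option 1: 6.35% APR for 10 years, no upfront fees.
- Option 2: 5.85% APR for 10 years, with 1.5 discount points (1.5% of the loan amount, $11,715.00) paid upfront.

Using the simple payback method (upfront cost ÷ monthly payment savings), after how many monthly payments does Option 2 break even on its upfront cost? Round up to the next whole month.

Option 1: at 6.35% the monthly rate is 0.0052917, so the payment is 781,000 × 0.0052917 / (1 − 1.0052917^−120) = $8,808.61.
Option 2: at 5.85% the monthly rate is 0.0048750, so the payment is 781,000 × 0.0048750 / (1 − 1.0048750^−120) = $8,611.99.
Monthly savings = $8,808.61 − $8,611.99 = $196.62.
Break-even = $11,715.00 / $196.62 = 59.58 → 60 months.

60 months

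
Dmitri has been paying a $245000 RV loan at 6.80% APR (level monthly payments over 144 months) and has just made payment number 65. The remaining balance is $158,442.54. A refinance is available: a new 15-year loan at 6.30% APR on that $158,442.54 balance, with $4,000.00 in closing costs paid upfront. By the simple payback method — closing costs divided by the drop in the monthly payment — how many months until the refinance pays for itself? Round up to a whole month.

4 months

Current payment = 245,000 × 6.8%/12 / (1 − (1+0.0056667)^−144) = $2,493.49.
Refinanced payment = 158,442.54 × 0.0052500 / (1 − (1+0.0052500)^−180) = $1,362.84.
Monthly savings = $2,493.49 − $1,362.84 = $1,130.65.
Break-even = $4,000.00 / $1,130.65 = 3.54 → 4 months.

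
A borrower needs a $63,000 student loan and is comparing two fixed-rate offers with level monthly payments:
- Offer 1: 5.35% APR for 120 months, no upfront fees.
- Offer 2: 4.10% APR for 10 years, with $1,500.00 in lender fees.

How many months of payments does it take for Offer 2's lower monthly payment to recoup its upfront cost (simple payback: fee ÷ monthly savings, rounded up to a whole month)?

Offer 1: at 5.35% the monthly rate is 0.0044583, so the payment is 63,000 × 0.0044583 / (1 − 1.0044583^−120) = $679.04.
Offer 2: at 4.10% the monthly rate is 0.0034167, so the payment is 63,000 × 0.0034167 / (1 − 1.0034167^−120) = $640.84.
Monthly savings = $679.04 − $640.84 = $38.20.
Break-even = $1,500.00 / $38.20 = 39.27 → 40 months.

40 months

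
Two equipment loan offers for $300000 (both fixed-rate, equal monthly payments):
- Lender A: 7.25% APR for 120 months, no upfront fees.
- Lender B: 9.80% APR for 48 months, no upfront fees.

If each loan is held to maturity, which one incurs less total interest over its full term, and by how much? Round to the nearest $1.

Lender A: at 7.25% the monthly rate is 0.0060417, so the payment is 300,000 × 0.0060417 / (1 − 1.0060417^−120) = $3,522.03.
Total interest on Lender A = 120 × $3,522.03 − $300,000 = $122,643.60.
Lender B: at 9.80% the monthly rate is 0.0081667, so the payment is 300,000 × 0.0081667 / (1 − 1.0081667^−48) = $7,579.99.
Total interest on Lender B = 48 × $7,579.99 − $300,000 = $63,839.52.
Lender B is lower by $58,804.08.

Lender B by $58,804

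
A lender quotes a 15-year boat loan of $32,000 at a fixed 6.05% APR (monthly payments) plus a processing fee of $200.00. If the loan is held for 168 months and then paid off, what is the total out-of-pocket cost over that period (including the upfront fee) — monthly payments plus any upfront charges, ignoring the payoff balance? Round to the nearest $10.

Monthly rate = 6.05%/12 = 0.0050417; payment = 32,000 × 0.0050417 / (1 − (1+0.0050417)^−180) = $270.90.
Total outlay = 168 × $270.90 + $200.00 = $45,711.20.

$45,710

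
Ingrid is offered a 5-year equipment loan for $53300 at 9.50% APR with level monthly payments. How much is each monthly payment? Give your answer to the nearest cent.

$1,119.40

At 9.50% the monthly rate is 0.0079167, so the payment is 53,300 × 0.0079167 / (1 − 1.0079167^−60) = $1,119.40.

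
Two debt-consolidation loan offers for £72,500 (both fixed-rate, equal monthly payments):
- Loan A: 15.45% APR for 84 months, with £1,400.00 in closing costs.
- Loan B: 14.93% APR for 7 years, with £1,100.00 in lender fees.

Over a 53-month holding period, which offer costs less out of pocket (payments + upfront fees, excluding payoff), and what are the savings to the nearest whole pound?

Loan B by £1,424

Loan A: monthly rate = 15.45%/12 = 0.0128750; payment = 72,500 × 0.0128750 / (1 − (1+0.0128750)^−84) = £1,417.38.
Loan B: at 14.93% the monthly rate is 0.0124417, so the payment is 72,500 × 0.0124417 / (1 − 1.0124417^−84) = £1,396.17.
Over 53 months: Loan A costs 53 × £1,417.38 + £1,400.00 = £76,521.14; Loan B costs 53 × £1,396.17 + £1,100.00 = £75,097.01.
Loan B is cheaper by £76,521.14 − £75,097.01 = £1,424.13.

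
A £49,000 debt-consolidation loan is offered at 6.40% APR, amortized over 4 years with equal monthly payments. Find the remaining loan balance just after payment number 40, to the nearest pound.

£9,059

With monthly rate i = 6.4%/12 = 0.0053333, the balance after k of n payments is P · [(1+i)^n − (1+i)^k] / [(1+i)^n − 1].
(1+0.0053333)^48 = 1.29087431 and (1+0.0053333)^40 = 1.23709571, so the balance is 49,000 × (1.29087431 − 1.23709571) / (1.29087431 − 1) = £9,059.42.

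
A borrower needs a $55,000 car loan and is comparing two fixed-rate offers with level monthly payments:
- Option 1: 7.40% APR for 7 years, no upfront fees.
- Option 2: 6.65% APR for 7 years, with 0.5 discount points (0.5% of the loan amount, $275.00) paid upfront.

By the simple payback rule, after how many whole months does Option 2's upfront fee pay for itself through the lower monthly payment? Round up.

Option 1: monthly rate = 7.4%/12 = 0.0061667; payment = 55,000 × 0.0061667 / (1 − (1+0.0061667)^−84) = $840.89.
Option 2: monthly rate = 6.65%/12 = 0.0055417; payment = 55,000 × 0.0055417 / (1 − (1+0.0055417)^−84) = $820.72.
Monthly savings = $840.89 − $820.72 = $20.17.
Break-even = $275.00 / $20.17 = 13.63 → 14 months.

14 months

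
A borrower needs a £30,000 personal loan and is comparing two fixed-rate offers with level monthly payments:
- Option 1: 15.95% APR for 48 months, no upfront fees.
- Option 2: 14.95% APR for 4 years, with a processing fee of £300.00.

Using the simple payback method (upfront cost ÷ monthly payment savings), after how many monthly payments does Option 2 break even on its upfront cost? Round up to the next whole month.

20 months

Option 1: at 15.95% the monthly rate is 0.0132917, so the payment is 30,000 × 0.0132917 / (1 − 1.0132917^−48) = £849.44.
Option 2: at 14.95% the monthly rate is 0.0124583, so the payment is 30,000 × 0.0124583 / (1 − 1.0124583^−48) = £834.16.
Monthly savings = £849.44 − £834.16 = £15.28.
Break-even = £300.00 / £15.28 = 19.63 → 20 months.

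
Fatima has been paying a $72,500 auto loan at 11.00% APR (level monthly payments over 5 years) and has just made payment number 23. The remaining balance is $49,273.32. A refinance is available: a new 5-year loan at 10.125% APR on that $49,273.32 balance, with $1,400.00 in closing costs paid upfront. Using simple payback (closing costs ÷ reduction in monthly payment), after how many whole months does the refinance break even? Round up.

Current payment = 72,500 × 11%/12 / (1 − (1+0.0091667)^−60) = $1,576.33.
Refinanced payment = 49,273.32 × 0.0084375 / (1 − (1+0.0084375)^−60) = $1,049.95.
Monthly savings = $1,576.33 − $1,049.95 = $526.38.
Break-even = $1,400.00 / $526.38 = 2.66 → 3 months.

3 months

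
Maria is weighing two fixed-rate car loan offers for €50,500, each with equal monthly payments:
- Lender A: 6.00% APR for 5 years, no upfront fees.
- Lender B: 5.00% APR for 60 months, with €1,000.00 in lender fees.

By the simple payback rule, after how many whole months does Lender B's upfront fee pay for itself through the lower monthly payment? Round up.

Lender A: at 6.00% the monthly rate is 0.0050000, so the payment is 50,500 × 0.0050000 / (1 − 1.0050000^−60) = €976.31.
Lender B: at 5.00% the monthly rate is 0.0041667, so the payment is 50,500 × 0.0041667 / (1 − 1.0041667^−60) = €953.00.
Monthly savings = €976.31 − €953.00 = €23.31.
Break-even = €1,000.00 / €23.31 = 42.90 → 43 months.

43 months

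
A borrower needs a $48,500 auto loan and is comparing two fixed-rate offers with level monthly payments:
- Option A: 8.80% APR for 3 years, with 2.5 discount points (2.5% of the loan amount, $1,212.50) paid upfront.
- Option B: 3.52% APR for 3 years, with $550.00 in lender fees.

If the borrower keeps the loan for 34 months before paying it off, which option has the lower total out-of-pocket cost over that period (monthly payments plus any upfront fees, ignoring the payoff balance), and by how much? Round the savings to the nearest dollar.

Option A: at 8.80% the monthly rate is 0.0073333, so the payment is 48,500 × 0.0073333 / (1 − 1.0073333^−36) = $1,537.78.
Option B: at 3.52% the monthly rate is 0.0029333, so the payment is 48,500 × 0.0029333 / (1 − 1.0029333^−36) = $1,421.58.
Over 34 months: Option A costs 34 × $1,537.78 + $1,212.50 = $53,497.02; Option B costs 34 × $1,421.58 + $550.00 = $48,883.72.
Option B is cheaper by $53,497.02 − $48,883.72 = $4,613.30.

Option B by $4,613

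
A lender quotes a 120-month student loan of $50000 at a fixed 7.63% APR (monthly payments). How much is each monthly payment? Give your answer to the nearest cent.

$596.91

At 7.63% the monthly rate is 0.0063583, so the payment is 50,000 × 0.0063583 / (1 − 1.0063583^−120) = $596.91.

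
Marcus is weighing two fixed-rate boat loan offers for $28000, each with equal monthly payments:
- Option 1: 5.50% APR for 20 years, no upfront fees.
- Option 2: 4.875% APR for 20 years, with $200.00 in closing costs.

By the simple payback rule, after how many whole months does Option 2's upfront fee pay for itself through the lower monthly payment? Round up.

21 months

Option 1: at 5.50% the monthly rate is 0.0045833, so the payment is 28,000 × 0.0045833 / (1 − 1.0045833^−240) = $192.61.
Option 2: monthly rate = 4.875%/12 = 0.0040625; payment = 28,000 × 0.0040625 / (1 − (1+0.0040625)^−240) = $182.86.
Monthly savings = $192.61 − $182.86 = $9.75.
Break-even = $200.00 / $9.75 = 20.51 → 21 months.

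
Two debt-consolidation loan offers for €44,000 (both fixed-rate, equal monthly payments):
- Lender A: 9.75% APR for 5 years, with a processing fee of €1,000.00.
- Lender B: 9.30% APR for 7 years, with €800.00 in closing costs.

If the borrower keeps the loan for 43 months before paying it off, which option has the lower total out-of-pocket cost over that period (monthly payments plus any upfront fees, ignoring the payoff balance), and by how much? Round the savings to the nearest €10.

Lender A: at 9.75% the monthly rate is 0.0081250, so the payment is 44,000 × 0.0081250 / (1 − 1.0081250^−60) = €929.47.
Lender B: at 9.30% the monthly rate is 0.0077500, so the payment is 44,000 × 0.0077500 / (1 − 1.0077500^−84) = €714.64.
Over 43 months: Lender A costs 43 × €929.47 + €1,000.00 = €40,967.21; Lender B costs 43 × €714.64 + €800.00 = €31,529.52.
Lender B is cheaper by €40,967.21 − €31,529.52 = €9,437.69.

Lender B by €9,440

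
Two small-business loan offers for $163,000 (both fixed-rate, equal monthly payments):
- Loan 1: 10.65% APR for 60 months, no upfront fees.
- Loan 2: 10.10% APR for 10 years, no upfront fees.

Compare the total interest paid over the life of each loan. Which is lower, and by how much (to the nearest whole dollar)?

Loan 1: monthly rate = 10.65%/12 = 0.0088750; payment = 163,000 × 0.0088750 / (1 − (1+0.0088750)^−60) = $3,515.63.
Total interest on Loan 1 = 60 × $3,515.63 − $163,000 = $47,937.80.
Loan 2: monthly rate = 10.1%/12 = 0.0084167; payment = 163,000 × 0.0084167 / (1 − (1+0.0084167)^−120) = $2,163.09.
Total interest on Loan 2 = 120 × $2,163.09 − $163,000 = $96,570.80.
Loan 1 is lower by $48,633.00.

Loan 1 by $48,633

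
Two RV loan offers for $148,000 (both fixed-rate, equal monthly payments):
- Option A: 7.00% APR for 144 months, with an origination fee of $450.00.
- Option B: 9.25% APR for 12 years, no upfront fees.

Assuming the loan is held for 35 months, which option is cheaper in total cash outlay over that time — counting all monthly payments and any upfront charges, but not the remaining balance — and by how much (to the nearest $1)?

Option A by $5,962

Option A: monthly rate = 7%/12 = 0.0058333; payment = 148,000 × 0.0058333 / (1 − (1+0.0058333)^−144) = $1,522.00.
Option B: at 9.25% the monthly rate is 0.0077083, so the payment is 148,000 × 0.0077083 / (1 − 1.0077083^−144) = $1,705.19.
Over 35 months: Option A costs 35 × $1,522.00 + $450.00 = $53,720.00; Option B costs 35 × $1,705.19 = $59,681.65.
Option A is cheaper by $59,681.65 − $53,720.00 = $5,961.65.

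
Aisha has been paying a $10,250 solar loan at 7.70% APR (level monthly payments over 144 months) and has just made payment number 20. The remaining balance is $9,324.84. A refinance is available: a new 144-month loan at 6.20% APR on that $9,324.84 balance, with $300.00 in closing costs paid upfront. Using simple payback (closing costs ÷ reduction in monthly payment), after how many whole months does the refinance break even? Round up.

Current payment = 10,250 × 7.7%/12 / (1 − (1+0.0064167)^−144) = $109.27.
Refinanced payment = 9,324.84 × 0.0051667 / (1 − (1+0.0051667)^−144) = $91.96.
Monthly savings = $109.27 − $91.96 = $17.31.
Break-even = $300.00 / $17.31 = 17.33 → 18 months.

18 months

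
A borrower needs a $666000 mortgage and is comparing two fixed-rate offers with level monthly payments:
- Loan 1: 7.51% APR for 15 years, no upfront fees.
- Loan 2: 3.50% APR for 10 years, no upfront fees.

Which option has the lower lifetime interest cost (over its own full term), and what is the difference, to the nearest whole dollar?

Loan 2 by $321,688

Loan 1: monthly rate = 7.51%/12 = 0.0062583; payment = 666,000 × 0.0062583 / (1 − (1+0.0062583)^−180) = $6,177.69.
Total interest on Loan 1 = 180 × $6,177.69 − $666,000 = $445,984.20.
Loan 2: at 3.50% the monthly rate is 0.0029167, so the payment is 666,000 × 0.0029167 / (1 − 1.0029167^−120) = $6,585.80.
Total interest on Loan 2 = 120 × $6,585.80 − $666,000 = $124,296.00.
Loan 2 is lower by $321,688.20.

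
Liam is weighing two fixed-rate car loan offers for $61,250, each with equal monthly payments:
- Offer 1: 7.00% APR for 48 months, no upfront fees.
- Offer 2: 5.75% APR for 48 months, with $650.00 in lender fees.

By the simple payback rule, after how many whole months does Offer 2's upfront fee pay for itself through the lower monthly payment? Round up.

Offer 1: at 7.00% the monthly rate is 0.0058333, so the payment is 61,250 × 0.0058333 / (1 − 1.0058333^−48) = $1,466.71.
Offer 2: at 5.75% the monthly rate is 0.0047917, so the payment is 61,250 × 0.0047917 / (1 − 1.0047917^−48) = $1,431.45.
Monthly savings = $1,466.71 − $1,431.45 = $35.26.
Break-even = $650.00 / $35.26 = 18.43 → 19 months.

19 months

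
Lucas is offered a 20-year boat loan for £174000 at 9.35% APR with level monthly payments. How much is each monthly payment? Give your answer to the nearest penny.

£1,604.90

Monthly rate = 9.35%/12 = 0.0077917; payment = 174,000 × 0.0077917 / (1 − (1+0.0077917)^−240) = £1,604.90.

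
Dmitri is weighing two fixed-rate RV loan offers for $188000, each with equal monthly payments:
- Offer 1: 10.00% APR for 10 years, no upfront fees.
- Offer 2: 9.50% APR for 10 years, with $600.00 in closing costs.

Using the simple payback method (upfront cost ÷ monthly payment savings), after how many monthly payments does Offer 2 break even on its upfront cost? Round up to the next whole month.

Offer 1: monthly rate = 10%/12 = 0.0083333; payment = 188,000 × 0.0083333 / (1 − (1+0.0083333)^−120) = $2,484.43.
Offer 2: monthly rate = 9.5%/12 = 0.0079167; payment = 188,000 × 0.0079167 / (1 − (1+0.0079167)^−120) = $2,432.67.
Monthly savings = $2,484.43 − $2,432.67 = $51.76.
Break-even = $600.00 / $51.76 = 11.59 → 12 months.

12 months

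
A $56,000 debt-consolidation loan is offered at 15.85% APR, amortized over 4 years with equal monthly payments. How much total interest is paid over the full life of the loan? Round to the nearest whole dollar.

Monthly rate = 15.85%/12 = 0.0132083; payment = 56,000 × 0.0132083 / (1 − (1+0.0132083)^−48) = $1,582.76.
Total paid = 48 × $1,582.76 = $75,972.48; interest = $75,972.48 − $56,000 = $19,972.48.

$19,972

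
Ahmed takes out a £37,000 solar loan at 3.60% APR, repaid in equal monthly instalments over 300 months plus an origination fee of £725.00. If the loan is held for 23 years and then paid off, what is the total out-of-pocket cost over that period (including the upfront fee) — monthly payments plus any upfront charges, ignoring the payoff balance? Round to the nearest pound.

Monthly rate = 3.6%/12 = 0.0030000; payment = 37,000 × 0.0030000 / (1 − (1+0.0030000)^−300) = £187.22.
Total outlay = 276 × £187.22 + £725.00 = £52,397.72.

£52,398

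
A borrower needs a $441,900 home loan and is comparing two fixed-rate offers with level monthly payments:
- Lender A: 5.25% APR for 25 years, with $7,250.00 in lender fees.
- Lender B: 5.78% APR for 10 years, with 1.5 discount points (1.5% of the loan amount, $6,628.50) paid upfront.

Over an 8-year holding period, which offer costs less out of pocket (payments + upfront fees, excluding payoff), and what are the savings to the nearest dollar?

Lender A by $211,466

Lender A: at 5.25% the monthly rate is 0.0043750, so the payment is 441,900 × 0.0043750 / (1 − 1.0043750^−300) = $2,648.08.
Lender B: monthly rate = 5.78%/12 = 0.0048167; payment = 441,900 × 0.0048167 / (1 − (1+0.0048167)^−120) = $4,857.32.
Over 96 months: Lender A costs 96 × $2,648.08 + $7,250.00 = $261,465.68; Lender B costs 96 × $4,857.32 + $6,628.50 = $472,931.22.
Lender A is cheaper by $472,931.22 − $261,465.68 = $211,465.54.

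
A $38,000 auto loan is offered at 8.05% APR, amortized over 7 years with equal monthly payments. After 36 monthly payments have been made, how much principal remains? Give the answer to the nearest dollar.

$24,276

With monthly rate i = 8.05%/12 = 0.0067083, the balance after k of n payments is P · [(1+i)^n − (1+i)^k] / [(1+i)^n − 1].
(1+0.0067083)^84 = 1.75350797 and (1+0.0067083)^36 = 1.27213116, so the balance is 38,000 × (1.75350797 − 1.27213116) / (1.75350797 − 1) = $24,276.21.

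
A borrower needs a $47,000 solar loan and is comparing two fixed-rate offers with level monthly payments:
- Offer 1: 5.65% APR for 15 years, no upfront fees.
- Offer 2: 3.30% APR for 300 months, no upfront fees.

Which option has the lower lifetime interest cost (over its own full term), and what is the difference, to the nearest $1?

Offer 2 by $716

Offer 1: at 5.65% the monthly rate is 0.0047083, so the payment is 47,000 × 0.0047083 / (1 − 1.0047083^−180) = $387.78.
Total interest on Offer 1 = 180 × $387.78 − $47,000 = $22,800.40.
Offer 2: at 3.30% the monthly rate is 0.0027500, so the payment is 47,000 × 0.0027500 / (1 − 1.0027500^−300) = $230.28.
Total interest on Offer 2 = 300 × $230.28 − $47,000 = $22,084.00.
Offer 2 is lower by $716.40.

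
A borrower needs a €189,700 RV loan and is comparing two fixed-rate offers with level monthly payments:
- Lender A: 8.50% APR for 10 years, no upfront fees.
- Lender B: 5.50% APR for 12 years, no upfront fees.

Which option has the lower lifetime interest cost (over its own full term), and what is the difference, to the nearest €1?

Lender A: at 8.50% the monthly rate is 0.0070833, so the payment is 189,700 × 0.0070833 / (1 − 1.0070833^−120) = €2,352.01.
Total interest on Lender A = 120 × €2,352.01 − €189,700 = €92,541.20.
Lender B: monthly rate = 5.5%/12 = 0.0045833; payment = 189,700 × 0.0045833 / (1 − (1+0.0045833)^−144) = €1,802.48.
Total interest on Lender B = 144 × €1,802.48 − €189,700 = €69,857.12.
Lender B is lower by €22,684.08.

Lender B by €22,684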